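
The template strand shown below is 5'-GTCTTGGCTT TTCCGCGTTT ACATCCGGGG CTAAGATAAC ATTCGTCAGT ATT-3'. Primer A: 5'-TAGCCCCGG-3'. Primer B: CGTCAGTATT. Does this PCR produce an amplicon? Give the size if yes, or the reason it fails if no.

Primer A (TAGCCCCGG) has reverse complement CCGGGGCTA, which matches the top strand at positions 25–33; primer A anneals to the top strand there with its 3' end pointing upstream toward position 25.
Primer B (CGTCAGTATT) matches the top strand directly at positions 44–53; it anneals to the bottom strand with its 3' end pointing downstream toward position 53.
The 3' ends diverge (primer A extends toward position 1, primer B toward position 53), so the primers never converge on a shared product.

No product — the primers' 3' ends point away from each other.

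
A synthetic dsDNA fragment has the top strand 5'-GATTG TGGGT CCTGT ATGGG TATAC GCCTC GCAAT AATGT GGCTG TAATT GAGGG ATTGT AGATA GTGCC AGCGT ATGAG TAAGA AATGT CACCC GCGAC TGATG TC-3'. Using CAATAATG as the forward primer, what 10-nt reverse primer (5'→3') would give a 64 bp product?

The forward primer binds at positions 32–39, so a 64 bp product ends at position 32 + 64 − 1 = 95.
The reverse primer anneals to the top strand over positions 86–95, i.e. to AATGTCACCC.
Its sequence written 5'→3' is the reverse complement: GGGTGACATT.

5'-GGGTGACATT-3'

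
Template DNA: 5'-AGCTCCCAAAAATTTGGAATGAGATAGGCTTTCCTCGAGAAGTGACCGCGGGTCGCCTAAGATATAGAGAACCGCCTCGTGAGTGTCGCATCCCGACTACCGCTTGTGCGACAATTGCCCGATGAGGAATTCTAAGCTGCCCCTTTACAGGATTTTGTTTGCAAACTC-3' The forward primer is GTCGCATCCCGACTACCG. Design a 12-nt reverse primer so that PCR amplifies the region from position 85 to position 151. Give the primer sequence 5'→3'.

The product's 3' end on the top strand is position 151.
The reverse primer anneals to the top strand over positions 140–151, i.e. to CCCCTTTACAGG.
Its sequence written 5'→3' is the reverse complement: CCTGTAAAGGGG.

5'-CCTGTAAAGGGG-3'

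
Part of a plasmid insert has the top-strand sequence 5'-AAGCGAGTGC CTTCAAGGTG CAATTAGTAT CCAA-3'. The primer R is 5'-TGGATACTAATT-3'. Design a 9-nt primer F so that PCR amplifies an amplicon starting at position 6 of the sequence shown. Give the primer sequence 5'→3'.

5'-AGTGCCTTC-3'

The reverse primer's reverse complement AATTAGTATCCA matches the template at positions 22–33; the product starts at position 6.
The forward primer is identical to the top strand over positions 6–14: AGTGCCTTC.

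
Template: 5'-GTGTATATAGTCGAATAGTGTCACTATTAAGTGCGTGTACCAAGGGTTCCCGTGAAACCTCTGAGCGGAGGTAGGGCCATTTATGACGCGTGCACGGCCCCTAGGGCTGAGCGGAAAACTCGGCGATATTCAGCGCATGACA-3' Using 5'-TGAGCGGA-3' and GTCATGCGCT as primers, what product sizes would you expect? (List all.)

80 bp, 34 bp

The forward primer TGAGCGGA matches the top strand at positions 62–69, 108–115.
The reverse primer's reverse complement is AGCGCATGAC, matching at positions 132–141.
Each forward site pairs with the reverse site to give a product ending at position 141: sizes 80, 34 bp.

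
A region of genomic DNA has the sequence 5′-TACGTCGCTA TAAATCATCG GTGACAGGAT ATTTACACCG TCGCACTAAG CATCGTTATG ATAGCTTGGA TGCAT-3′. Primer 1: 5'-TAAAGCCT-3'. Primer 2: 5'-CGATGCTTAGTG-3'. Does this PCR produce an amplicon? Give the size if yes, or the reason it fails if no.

No product — primer 1 has no binding site in the template.

Primer 1 (TAAAGCCT) does not match the top strand, and its reverse complement AGGCTTTA does not match either.
With no annealing site for primer 1, no amplification occurs.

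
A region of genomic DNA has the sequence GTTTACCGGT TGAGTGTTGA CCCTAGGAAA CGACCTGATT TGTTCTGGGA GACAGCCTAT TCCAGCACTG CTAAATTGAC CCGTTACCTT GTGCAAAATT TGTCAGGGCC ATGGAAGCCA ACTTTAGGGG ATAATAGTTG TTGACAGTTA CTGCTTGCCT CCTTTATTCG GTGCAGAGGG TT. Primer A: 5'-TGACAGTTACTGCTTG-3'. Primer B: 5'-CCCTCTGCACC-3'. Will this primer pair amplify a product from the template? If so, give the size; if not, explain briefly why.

Primer A (TGACAGTTACTGCTTG) matches the top strand at positions 142–157; it acts as a forward primer.
Primer B's reverse complement is GGTGCAGAGGG, matching the top strand at positions 170–180; it acts as a reverse primer.
The 3' ends face each other across positions 142–180, giving a 39 bp product.

Yes — a 39 bp product.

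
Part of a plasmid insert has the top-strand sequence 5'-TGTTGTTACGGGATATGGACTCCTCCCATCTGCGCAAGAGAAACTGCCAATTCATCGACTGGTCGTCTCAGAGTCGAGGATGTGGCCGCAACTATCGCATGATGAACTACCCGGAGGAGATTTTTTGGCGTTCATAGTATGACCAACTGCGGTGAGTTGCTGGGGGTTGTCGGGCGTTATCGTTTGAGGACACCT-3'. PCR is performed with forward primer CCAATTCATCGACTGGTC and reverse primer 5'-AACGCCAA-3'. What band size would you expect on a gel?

Scanning the template, CCAATTCATCGACTGGTC occurs at positions 47–64; this primer anneals to the bottom strand there with its 3' end pointing downstream.
Reverse complement of the reverse primer: TTGGCGTT. This occurs on the top strand at positions 125–132.
The product runs from position 47 to position 132, so its length is 132 − 47 + 1 = 86 bp.

86 bp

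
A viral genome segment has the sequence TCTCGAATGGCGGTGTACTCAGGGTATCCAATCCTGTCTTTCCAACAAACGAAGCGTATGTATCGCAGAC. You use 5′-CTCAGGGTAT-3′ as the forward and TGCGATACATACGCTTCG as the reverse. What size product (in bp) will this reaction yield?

50 bp

Scanning the template, CTCAGGGTAT occurs at positions 18–27; this primer anneals to the bottom strand there with its 3' end pointing downstream.
Reverse complement of the reverse primer: CGAAGCGTATGTATCGCA. This occurs on the top strand at positions 50–67.
Amplicon spans positions 18–67: 50 bp.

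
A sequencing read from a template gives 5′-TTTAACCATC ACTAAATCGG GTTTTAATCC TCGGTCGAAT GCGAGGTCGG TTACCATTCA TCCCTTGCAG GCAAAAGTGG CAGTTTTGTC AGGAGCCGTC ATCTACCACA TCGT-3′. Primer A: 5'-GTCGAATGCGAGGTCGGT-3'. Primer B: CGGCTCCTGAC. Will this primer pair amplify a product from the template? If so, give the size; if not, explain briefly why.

Primer A (GTCGAATGCGAGGTCGGT) matches the top strand at positions 34–51; it acts as a forward primer.
Primer B's reverse complement is GTCAGGAGCCG, matching the top strand at positions 88–98; it acts as a reverse primer.
The 3' ends face each other across positions 34–98, giving a 65 bp product.

Yes — a 65 bp product.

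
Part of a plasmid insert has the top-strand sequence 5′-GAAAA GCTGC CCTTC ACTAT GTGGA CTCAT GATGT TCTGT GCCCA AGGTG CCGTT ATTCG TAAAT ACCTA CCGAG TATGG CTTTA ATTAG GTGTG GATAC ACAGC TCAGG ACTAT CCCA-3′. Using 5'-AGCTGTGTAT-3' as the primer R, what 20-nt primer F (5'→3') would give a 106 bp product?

The reverse primer's reverse complement ATACACAGCT matches the template at positions 97–106, so the product ends at position 106.
A 106 bp product then starts at position 106 − 106 + 1 = 1.
The forward primer is identical to the top strand there: GAAAAGCTGCCCTTCACTAT.

5'-GAAAAGCTGCCCTTCACTAT-3'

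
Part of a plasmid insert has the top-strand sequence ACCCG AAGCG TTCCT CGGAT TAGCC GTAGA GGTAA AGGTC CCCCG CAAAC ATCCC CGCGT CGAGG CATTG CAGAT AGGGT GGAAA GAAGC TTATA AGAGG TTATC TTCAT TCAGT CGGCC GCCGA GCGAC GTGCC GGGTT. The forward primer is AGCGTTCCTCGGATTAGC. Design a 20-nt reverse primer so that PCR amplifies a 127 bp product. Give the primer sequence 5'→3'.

The forward primer binds at positions 7–24, so a 127 bp product ends at position 7 + 127 − 1 = 133.
The reverse primer anneals to the top strand over positions 114–133, i.e. to GTCGGCCGCCGAGCGACGTG.
Its sequence written 5'→3' is the reverse complement: CACGTCGCTCGGCGGCCGAC.

5'-CACGTCGCTCGGCGGCCGAC-3'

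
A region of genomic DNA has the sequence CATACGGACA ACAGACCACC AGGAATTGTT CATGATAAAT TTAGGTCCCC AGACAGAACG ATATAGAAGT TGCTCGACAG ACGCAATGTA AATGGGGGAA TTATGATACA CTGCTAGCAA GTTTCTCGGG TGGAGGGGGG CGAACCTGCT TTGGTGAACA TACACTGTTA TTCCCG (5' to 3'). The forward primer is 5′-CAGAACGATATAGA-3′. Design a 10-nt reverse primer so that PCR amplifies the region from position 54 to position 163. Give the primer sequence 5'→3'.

5'-GTATGTTCAC-3'

The product's 3' end on the top strand is position 163.
The reverse primer anneals to the top strand over positions 154–163, i.e. to GTGAACATAC.
Its sequence written 5'→3' is the reverse complement: GTATGTTCAC.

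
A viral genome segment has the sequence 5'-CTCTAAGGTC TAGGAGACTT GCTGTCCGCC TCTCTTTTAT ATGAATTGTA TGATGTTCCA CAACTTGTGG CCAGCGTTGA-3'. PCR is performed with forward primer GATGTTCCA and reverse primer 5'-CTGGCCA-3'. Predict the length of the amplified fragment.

23 bp

The forward primer matches the template at positions 52–60.
Taking the reverse complement of CTGGCCA gives TGGCCAG, found at positions 68–74 on the template; the primer anneals here to the top strand with its 3' end pointing upstream.
Amplicon spans positions 52–74: 23 bp.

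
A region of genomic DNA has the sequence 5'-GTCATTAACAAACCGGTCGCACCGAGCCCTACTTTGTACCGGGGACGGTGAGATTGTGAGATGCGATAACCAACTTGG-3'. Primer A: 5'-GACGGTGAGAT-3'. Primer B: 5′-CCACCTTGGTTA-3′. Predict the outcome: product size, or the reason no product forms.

No product — primer B has no binding site in the template.

Primer B (CCACCTTGGTTA) does not match the top strand, and its reverse complement TAACCAAGGTGG does not match either.
With no annealing site for primer B, no amplification occurs.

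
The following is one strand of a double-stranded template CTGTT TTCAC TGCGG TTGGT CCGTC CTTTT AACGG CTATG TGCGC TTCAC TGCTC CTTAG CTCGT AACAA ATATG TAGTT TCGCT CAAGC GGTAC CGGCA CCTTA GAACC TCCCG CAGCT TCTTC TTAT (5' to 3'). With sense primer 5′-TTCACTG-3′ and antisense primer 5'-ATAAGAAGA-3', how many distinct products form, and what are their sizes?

The forward primer TTCACTG matches the top strand at positions 6–12, 46–52.
The reverse primer's reverse complement is TCTTCTTAT, matching at positions 121–129.
Each forward site pairs with the reverse site to give a product ending at position 129: sizes 124, 84 bp.

Two products: 124 bp, 84 bp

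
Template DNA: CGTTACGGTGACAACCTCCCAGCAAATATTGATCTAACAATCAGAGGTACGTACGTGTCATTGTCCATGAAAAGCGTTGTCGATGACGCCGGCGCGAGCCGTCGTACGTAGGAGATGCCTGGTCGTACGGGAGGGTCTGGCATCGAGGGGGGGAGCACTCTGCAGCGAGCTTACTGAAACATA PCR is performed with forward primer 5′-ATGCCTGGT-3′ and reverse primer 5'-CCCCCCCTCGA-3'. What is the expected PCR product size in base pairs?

39 bp

The forward primer matches the template at positions 115–123.
Reverse complement of the reverse primer: TCGAGGGGGGG. This occurs on the top strand at positions 143–153.
The product runs from position 115 to position 153, so its length is 153 − 115 + 1 = 39 bp.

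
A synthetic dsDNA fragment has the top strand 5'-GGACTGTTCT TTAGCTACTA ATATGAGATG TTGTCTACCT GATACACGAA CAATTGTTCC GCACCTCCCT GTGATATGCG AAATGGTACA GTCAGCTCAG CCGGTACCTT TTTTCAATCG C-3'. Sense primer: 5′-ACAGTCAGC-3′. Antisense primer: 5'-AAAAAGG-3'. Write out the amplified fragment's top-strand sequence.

Scanning the template, ACAGTCAGC occurs at positions 88–96; this primer anneals to the bottom strand there with its 3' end pointing downstream.
Reverse complement of the reverse primer: CCTTTTT. This occurs on the top strand at positions 107–113.
The product is the template from position 88 through 113 (26 bp).

5'-ACAGTCAGCTCAGCCGGTACCTTTTT-3'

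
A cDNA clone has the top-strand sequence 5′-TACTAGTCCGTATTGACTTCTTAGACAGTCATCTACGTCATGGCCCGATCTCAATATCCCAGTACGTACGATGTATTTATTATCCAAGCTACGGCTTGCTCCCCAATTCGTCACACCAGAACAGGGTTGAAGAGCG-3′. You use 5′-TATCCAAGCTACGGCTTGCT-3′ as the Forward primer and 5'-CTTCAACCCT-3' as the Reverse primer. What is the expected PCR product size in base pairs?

52 bp

Forward primer TATCCAAGCTACGGCTTGCT is found on the top strand at positions 81–100.
The reverse primer's reverse complement is AGGGTTGAAG, which matches the template at positions 123–132.
Amplicon spans positions 81–132: 52 bp.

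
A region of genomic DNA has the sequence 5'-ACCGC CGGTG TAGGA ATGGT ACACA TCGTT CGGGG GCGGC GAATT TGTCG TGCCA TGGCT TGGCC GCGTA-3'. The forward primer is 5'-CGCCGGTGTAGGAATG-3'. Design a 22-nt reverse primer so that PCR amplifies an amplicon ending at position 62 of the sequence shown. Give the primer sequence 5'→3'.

5'-CAAGCCATGGCACGACAAATTC-3'

The forward primer binds at positions 3–18; the product's 3' end on the top strand is position 62.
The reverse primer anneals to the top strand over positions 41–62, i.e. to GAATTTGTCGTGCCATGGCTTG.
Its sequence written 5'→3' is the reverse complement: CAAGCCATGGCACGACAAATTC.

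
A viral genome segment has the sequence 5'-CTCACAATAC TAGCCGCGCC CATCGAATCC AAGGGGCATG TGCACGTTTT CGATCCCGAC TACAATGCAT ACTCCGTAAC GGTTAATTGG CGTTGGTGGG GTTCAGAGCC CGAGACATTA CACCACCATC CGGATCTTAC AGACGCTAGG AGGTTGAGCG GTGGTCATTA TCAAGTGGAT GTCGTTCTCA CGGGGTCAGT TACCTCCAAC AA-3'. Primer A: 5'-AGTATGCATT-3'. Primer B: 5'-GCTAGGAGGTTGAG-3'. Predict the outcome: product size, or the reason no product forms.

No product — the primers' 3' ends point away from each other.

Primer A (AGTATGCATT) has reverse complement AATGCATACT, which matches the top strand at positions 64–73; primer A anneals to the top strand there with its 3' end pointing upstream toward position 64.
Primer B (GCTAGGAGGTTGAG) matches the top strand directly at positions 145–158; it anneals to the bottom strand with its 3' end pointing downstream toward position 158.
The 3' ends diverge (primer A extends toward position 1, primer B toward position 212), so the primers never converge on a shared product.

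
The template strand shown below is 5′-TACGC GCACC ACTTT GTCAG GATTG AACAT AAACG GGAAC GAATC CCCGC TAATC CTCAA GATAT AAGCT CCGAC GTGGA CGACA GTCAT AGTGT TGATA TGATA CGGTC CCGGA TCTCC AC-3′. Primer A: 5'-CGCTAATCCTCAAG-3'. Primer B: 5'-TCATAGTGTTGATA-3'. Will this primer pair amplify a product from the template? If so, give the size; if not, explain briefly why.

Primer A (CGCTAATCCTCAAG) matches the top strand at positions 48–61 (3' end points downstream).
Primer B (TCATAGTGTTGATA) also matches the top strand directly, at positions 87–100 — its reverse complement TATCAACACTATGA is not present.
Both primers anneal to the bottom strand with 3' ends pointing the same way, so neither can prime synthesis back toward the other.

No product — both primers anneal to the same strand and extend in the same direction.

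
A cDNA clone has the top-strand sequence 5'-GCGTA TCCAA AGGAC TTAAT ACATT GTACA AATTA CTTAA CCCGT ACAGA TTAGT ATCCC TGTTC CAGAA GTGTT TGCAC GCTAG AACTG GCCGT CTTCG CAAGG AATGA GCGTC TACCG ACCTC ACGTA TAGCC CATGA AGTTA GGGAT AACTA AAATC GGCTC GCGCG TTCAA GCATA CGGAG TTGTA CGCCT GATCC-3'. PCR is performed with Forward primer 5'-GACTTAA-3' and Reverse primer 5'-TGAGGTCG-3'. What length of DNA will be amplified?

Scanning the template, GACTTAA occurs at positions 13–19; this primer anneals to the bottom strand there with its 3' end pointing downstream.
The reverse primer's reverse complement is CGACCTCA, which matches the template at positions 119–126.
Product length = (reverse-primer end) − (forward-primer start) + 1 = 126 − 13 + 1 = 114 bp.

114 bp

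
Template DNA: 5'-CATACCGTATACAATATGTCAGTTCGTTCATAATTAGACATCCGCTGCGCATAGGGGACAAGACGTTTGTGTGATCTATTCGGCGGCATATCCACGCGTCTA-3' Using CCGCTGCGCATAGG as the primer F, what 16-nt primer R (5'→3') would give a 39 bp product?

5'-AATAGATCACACAAAC-3'

The forward primer binds at positions 42–55, so a 39 bp product ends at position 42 + 39 − 1 = 80.
The reverse primer anneals to the top strand over positions 65–80, i.e. to GTTTGTGTGATCTATT.
Its sequence written 5'→3' is the reverse complement: AATAGATCACACAAAC.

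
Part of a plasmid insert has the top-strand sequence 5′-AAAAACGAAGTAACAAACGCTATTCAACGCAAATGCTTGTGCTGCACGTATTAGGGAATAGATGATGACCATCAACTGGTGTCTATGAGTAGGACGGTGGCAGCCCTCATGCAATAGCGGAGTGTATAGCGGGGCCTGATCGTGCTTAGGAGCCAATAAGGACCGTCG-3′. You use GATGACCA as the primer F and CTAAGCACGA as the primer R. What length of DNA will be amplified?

86 bp

The forward primer matches the template at positions 64–71.
The reverse primer's reverse complement is TCGTGCTTAG, which matches the template at positions 140–149.
The product runs from position 64 to position 149, so its length is 149 − 64 + 1 = 86 bp.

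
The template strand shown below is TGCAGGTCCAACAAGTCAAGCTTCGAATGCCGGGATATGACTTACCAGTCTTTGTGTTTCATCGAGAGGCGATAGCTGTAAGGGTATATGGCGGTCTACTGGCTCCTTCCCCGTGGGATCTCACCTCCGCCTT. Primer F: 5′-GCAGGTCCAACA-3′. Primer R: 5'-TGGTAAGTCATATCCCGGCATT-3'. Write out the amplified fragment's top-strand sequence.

Scanning the template, GCAGGTCCAACA occurs at positions 2–13; this primer anneals to the bottom strand there with its 3' end pointing downstream.
The reverse primer's reverse complement is AATGCCGGGATATGACTTACCA, which matches the template at positions 26–47.
The product is the template from position 2 through 47 (46 bp).

5'-GCAGGTCCAACAAGTCAAGCTTCGAATGCCGGGATATGACTTACCA-3'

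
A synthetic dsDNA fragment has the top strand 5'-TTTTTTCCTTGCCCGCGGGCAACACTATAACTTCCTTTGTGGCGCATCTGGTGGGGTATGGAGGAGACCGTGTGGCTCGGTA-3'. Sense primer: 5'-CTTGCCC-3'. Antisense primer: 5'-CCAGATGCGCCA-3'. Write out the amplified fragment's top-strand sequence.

Scanning the template, CTTGCCC occurs at positions 8–14; this primer anneals to the bottom strand there with its 3' end pointing downstream.
Taking the reverse complement of CCAGATGCGCCA gives TGGCGCATCTGG, found at positions 40–51 on the template; the primer anneals here to the top strand with its 3' end pointing upstream.
The product is the template from position 8 through 51 (44 bp).

5'-CTTGCCCGCGGGCAACACTATAACTTCCTTTGTGGCGCATCTGG-3'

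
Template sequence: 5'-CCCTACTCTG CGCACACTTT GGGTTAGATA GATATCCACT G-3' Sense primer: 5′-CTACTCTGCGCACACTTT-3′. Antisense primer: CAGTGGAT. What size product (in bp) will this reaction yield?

Scanning the template, CTACTCTGCGCACACTTT occurs at positions 3–20; this primer anneals to the bottom strand there with its 3' end pointing downstream.
Taking the reverse complement of CAGTGGAT gives ATCCACTG, found at positions 34–41 on the template; the primer anneals here to the top strand with its 3' end pointing upstream.
The product runs from position 3 to position 41, so its length is 41 − 3 + 1 = 39 bp.

39 bp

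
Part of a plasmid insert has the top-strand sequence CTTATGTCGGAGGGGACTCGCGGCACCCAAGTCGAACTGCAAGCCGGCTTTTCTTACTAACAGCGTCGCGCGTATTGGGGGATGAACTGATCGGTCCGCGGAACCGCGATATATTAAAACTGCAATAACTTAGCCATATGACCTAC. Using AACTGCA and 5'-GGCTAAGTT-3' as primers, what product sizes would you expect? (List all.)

The forward primer AACTGCA matches the top strand at positions 35–41, 118–124.
The reverse primer's reverse complement is AACTTAGCC, matching at positions 127–135.
Each forward site pairs with the reverse site to give a product ending at position 135: sizes 101, 18 bp.

101 bp, 18 bp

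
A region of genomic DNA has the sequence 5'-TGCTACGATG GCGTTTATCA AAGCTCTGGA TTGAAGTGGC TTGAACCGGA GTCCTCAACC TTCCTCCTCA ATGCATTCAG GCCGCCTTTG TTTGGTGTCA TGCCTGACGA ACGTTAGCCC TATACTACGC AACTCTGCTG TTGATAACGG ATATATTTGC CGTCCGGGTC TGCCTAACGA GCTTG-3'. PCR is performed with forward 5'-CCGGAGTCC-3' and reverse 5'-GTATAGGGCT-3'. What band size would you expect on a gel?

80 bp

The forward primer matches the template at positions 46–54.
Taking the reverse complement of GTATAGGGCT gives AGCCCTATAC, found at positions 116–125 on the template; the primer anneals here to the top strand with its 3' end pointing upstream.
The product runs from position 46 to position 125, so its length is 125 − 46 + 1 = 80 bp.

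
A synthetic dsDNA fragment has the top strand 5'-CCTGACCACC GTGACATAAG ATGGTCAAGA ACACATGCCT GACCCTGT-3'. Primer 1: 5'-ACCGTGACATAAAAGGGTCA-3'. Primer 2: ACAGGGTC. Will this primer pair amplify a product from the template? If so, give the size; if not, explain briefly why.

Primer 1 (ACCGTGACATAAAAGGGTCA) does not match the top strand, and its reverse complement TGACCCTTTTATGTCACGGT does not match either.
With no annealing site for primer 1, no amplification occurs.

No product — primer 1 has no binding site in the template.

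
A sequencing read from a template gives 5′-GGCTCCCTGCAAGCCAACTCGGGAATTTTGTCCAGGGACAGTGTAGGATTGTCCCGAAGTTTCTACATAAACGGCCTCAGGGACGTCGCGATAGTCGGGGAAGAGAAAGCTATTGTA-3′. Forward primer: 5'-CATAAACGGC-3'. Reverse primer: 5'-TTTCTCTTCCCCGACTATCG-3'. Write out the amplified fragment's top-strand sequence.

Scanning the template, CATAAACGGC occurs at positions 66–75; this primer anneals to the bottom strand there with its 3' end pointing downstream.
Taking the reverse complement of TTTCTCTTCCCCGACTATCG gives CGATAGTCGGGGAAGAGAAA, found at positions 89–108 on the template; the primer anneals here to the top strand with its 3' end pointing upstream.
The product is the template from position 66 through 108 (43 bp).

5'-CATAAACGGCCTCAGGGACGTCGCGATAGTCGGGGAAGAGAAA-3'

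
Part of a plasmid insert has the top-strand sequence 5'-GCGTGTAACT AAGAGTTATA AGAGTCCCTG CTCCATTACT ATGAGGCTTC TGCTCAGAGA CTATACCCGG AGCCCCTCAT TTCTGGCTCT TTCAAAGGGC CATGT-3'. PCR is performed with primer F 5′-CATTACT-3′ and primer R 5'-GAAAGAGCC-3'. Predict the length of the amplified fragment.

60 bp

Scanning the template, CATTACT occurs at positions 34–40; this primer anneals to the bottom strand there with its 3' end pointing downstream.
The reverse primer's reverse complement is GGCTCTTTC, which matches the template at positions 85–93.
Product length = (reverse-primer end) − (forward-primer start) + 1 = 93 − 34 + 1 = 60 bp.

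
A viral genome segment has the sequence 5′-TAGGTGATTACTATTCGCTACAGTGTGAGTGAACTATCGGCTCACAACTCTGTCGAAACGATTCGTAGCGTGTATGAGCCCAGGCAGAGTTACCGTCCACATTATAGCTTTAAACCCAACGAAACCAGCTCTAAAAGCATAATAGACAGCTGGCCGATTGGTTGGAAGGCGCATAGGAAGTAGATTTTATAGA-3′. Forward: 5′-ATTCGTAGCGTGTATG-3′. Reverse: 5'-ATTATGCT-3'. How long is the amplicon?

83 bp

Scanning the template, ATTCGTAGCGTGTATG occurs at positions 61–76; this primer anneals to the bottom strand there with its 3' end pointing downstream.
The reverse primer's reverse complement is AGCATAAT, which matches the template at positions 136–143.
The product runs from position 61 to position 143, so its length is 143 − 61 + 1 = 83 bp.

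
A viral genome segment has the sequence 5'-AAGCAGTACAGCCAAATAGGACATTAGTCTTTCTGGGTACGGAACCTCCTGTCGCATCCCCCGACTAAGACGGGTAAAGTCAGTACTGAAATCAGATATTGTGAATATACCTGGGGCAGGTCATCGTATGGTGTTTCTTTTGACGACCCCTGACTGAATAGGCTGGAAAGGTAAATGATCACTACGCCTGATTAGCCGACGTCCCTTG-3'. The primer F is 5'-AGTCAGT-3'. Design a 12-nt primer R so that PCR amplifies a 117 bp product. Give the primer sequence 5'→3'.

5'-TAATCAGGCGTA-3'

The forward primer binds at positions 78–84, so a 117 bp product ends at position 78 + 117 − 1 = 194.
The reverse primer anneals to the top strand over positions 183–194, i.e. to TACGCCTGATTA.
Its sequence written 5'→3' is the reverse complement: TAATCAGGCGTA.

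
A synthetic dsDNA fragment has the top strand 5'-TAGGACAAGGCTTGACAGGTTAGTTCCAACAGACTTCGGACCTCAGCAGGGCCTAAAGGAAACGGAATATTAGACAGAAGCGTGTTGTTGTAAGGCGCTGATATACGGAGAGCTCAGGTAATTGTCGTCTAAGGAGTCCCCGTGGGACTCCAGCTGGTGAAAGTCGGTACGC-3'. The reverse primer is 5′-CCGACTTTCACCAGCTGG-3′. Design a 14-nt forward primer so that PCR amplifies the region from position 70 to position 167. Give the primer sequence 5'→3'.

The reverse primer's reverse complement CCAGCTGGTGAAAGTCGG matches the template at positions 150–167; the product starts at position 70.
The forward primer is identical to the top strand over positions 70–83: TTAGACAGAAGCGT.

5'-TTAGACAGAAGCGT-3'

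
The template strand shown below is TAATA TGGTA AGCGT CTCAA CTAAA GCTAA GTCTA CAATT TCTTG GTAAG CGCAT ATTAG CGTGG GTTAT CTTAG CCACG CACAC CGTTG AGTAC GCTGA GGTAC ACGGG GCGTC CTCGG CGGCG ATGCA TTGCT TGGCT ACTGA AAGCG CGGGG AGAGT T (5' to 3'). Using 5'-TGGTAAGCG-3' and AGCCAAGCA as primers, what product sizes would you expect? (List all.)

135 bp, 97 bp

The forward primer TGGTAAGCG matches the top strand at positions 6–14, 44–52.
The reverse primer's reverse complement is TGCTTGGCT, matching at positions 132–140.
Each forward site pairs with the reverse site to give a product ending at position 140: sizes 135, 97 bp.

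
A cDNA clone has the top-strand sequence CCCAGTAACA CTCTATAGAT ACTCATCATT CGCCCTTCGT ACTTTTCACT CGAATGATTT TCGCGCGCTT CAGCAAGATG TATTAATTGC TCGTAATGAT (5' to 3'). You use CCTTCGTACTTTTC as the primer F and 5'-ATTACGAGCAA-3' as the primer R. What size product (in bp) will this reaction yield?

64 bp

Scanning the template, CCTTCGTACTTTTC occurs at positions 34–47; this primer anneals to the bottom strand there with its 3' end pointing downstream.
The reverse primer's reverse complement is TTGCTCGTAAT, which matches the template at positions 87–97.
The product runs from position 34 to position 97, so its length is 97 − 34 + 1 = 64 bp.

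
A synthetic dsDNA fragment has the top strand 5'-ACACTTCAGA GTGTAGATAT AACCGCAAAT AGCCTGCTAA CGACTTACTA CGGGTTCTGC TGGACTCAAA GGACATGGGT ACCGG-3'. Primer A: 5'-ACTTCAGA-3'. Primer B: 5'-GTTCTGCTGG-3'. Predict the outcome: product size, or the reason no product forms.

Primer A (ACTTCAGA) matches the top strand at positions 3–10 (3' end points downstream).
Primer B (GTTCTGCTGG) also matches the top strand directly, at positions 54–63 — its reverse complement CCAGCAGAAC is not present.
Both primers anneal to the bottom strand with 3' ends pointing the same way, so neither can prime synthesis back toward the other.

No product — both primers anneal to the same strand and extend in the same direction.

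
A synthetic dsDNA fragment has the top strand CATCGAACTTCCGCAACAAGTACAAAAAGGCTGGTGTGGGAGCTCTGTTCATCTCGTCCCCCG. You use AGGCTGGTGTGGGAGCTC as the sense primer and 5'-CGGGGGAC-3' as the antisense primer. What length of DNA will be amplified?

36 bp

The forward primer matches the template at positions 28–45.
Taking the reverse complement of CGGGGGAC gives GTCCCCCG, found at positions 56–63 on the template; the primer anneals here to the top strand with its 3' end pointing upstream.
The product runs from position 28 to position 63, so its length is 63 − 28 + 1 = 36 bp.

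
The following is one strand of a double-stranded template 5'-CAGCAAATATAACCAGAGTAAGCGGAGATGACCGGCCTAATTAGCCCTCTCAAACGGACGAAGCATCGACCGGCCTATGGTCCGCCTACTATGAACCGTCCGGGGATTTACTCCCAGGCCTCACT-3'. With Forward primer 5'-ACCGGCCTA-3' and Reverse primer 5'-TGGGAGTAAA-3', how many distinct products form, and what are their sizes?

Two products: 86 bp, 48 bp

The forward primer ACCGGCCTA matches the top strand at positions 31–39, 69–77.
The reverse primer's reverse complement is TTTACTCCCA, matching at positions 107–116.
Each forward site pairs with the reverse site to give a product ending at position 116: sizes 86, 48 bp.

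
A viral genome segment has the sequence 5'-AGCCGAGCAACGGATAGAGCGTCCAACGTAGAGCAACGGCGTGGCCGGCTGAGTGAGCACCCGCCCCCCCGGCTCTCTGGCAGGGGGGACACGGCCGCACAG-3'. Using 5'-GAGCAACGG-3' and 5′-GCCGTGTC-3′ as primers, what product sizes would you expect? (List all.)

The forward primer GAGCAACGG matches the top strand at positions 5–13, 31–39.
The reverse primer's reverse complement is GACACGGC, matching at positions 88–95.
Each forward site pairs with the reverse site to give a product ending at position 95: sizes 91, 65 bp.

91 bp, 65 bp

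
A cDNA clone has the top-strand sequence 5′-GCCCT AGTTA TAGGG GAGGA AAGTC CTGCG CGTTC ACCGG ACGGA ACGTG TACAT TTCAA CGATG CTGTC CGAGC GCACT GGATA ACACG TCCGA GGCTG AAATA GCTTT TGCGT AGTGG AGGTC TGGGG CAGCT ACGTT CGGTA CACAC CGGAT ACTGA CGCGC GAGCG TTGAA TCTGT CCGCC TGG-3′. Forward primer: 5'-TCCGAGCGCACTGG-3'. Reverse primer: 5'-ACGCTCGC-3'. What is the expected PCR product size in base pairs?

103 bp

Forward primer TCCGAGCGCACTGG is found on the top strand at positions 69–82.
Taking the reverse complement of ACGCTCGC gives GCGAGCGT, found at positions 164–171 on the template; the primer anneals here to the top strand with its 3' end pointing upstream.
Amplicon spans positions 69–171: 103 bp.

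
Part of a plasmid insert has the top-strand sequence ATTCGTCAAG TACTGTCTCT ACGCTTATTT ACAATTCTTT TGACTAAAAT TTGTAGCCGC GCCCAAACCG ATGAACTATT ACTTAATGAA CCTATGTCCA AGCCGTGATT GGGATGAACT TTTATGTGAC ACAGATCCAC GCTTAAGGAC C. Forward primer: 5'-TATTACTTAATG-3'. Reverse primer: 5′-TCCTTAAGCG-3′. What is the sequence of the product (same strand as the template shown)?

Scanning the template, TATTACTTAATG occurs at positions 77–88; this primer anneals to the bottom strand there with its 3' end pointing downstream.
The reverse primer's reverse complement is CGCTTAAGGA, which matches the template at positions 140–149.
The product is the template from position 77 through 149 (73 bp).

5'-TATTACTTAATGAACCTATGTCCAAGCCGTGATTGGGATGAACTTTTATGTGACACAGATCCACGCTTAAGGA-3'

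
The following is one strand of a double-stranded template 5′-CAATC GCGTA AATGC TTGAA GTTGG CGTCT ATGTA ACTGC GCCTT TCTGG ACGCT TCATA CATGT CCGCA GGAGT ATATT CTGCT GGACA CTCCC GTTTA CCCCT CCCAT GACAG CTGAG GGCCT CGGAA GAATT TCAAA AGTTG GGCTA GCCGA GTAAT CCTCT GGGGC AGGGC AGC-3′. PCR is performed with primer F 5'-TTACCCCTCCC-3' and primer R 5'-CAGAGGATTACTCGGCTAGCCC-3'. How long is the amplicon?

69 bp

Forward primer TTACCCCTCCC is found on the top strand at positions 98–108.
The reverse primer's reverse complement is GGGCTAGCCGAGTAATCCTCTG, which matches the template at positions 145–166.
Amplicon spans positions 98–166: 69 bp.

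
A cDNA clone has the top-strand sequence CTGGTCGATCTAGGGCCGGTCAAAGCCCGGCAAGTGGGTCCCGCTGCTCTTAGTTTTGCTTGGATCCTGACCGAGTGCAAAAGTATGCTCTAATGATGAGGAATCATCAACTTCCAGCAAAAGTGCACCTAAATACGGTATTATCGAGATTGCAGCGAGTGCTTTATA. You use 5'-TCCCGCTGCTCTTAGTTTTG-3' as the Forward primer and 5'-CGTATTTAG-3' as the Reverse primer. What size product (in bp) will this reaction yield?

99 bp

Forward primer TCCCGCTGCTCTTAGTTTTG is found on the top strand at positions 39–58.
Taking the reverse complement of CGTATTTAG gives CTAAATACG, found at positions 129–137 on the template; the primer anneals here to the top strand with its 3' end pointing upstream.
Amplicon spans positions 39–137: 99 bp.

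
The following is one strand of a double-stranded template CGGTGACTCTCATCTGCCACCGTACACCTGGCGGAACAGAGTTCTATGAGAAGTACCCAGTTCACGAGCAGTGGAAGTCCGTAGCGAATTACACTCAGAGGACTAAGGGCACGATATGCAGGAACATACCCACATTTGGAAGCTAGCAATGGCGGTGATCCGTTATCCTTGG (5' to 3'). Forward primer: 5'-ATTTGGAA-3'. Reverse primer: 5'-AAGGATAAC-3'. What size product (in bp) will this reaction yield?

The forward primer matches the template at positions 134–141.
Reverse complement of the reverse primer: GTTATCCTT. This occurs on the top strand at positions 162–170.
Product length = (reverse-primer end) − (forward-primer start) + 1 = 170 − 134 + 1 = 37 bp.

37 bp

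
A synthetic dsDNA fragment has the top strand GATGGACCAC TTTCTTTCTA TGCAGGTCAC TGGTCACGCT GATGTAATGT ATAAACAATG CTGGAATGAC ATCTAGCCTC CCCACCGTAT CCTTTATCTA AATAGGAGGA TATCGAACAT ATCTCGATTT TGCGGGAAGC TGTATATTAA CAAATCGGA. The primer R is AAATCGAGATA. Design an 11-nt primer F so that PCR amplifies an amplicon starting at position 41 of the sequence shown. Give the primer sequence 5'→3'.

The reverse primer's reverse complement TATCTCGATTT matches the template at positions 120–130; the product starts at position 41.
The forward primer is identical to the top strand over positions 41–51: GATGTAATGTA.

5'-GATGTAATGTA-3'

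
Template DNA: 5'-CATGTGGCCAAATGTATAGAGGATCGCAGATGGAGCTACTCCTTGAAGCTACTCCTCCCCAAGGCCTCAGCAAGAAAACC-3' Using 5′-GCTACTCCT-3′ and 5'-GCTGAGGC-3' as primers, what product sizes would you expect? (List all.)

37 bp, 24 bp

The forward primer GCTACTCCT matches the top strand at positions 35–43, 48–56.
The reverse primer's reverse complement is GCCTCAGC, matching at positions 64–71.
Each forward site pairs with the reverse site to give a product ending at position 71: sizes 37, 24 bp.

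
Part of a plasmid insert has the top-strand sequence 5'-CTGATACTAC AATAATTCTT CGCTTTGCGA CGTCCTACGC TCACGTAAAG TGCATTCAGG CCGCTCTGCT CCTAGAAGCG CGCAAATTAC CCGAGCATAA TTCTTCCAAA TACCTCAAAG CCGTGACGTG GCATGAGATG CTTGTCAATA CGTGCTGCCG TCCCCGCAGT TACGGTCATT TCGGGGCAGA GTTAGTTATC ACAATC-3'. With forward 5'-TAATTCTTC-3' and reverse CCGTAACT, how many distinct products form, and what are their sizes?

Two products: 163 bp, 78 bp

The forward primer TAATTCTTC matches the top strand at positions 13–21, 98–106.
The reverse primer's reverse complement is AGTTACGG, matching at positions 168–175.
Each forward site pairs with the reverse site to give a product ending at position 175: sizes 163, 78 bp.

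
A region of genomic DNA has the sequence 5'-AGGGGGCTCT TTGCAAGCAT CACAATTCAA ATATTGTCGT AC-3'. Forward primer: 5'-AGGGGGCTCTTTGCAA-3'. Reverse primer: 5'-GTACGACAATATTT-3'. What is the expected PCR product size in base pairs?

The forward primer matches the template at positions 1–16.
Reverse complement of the reverse primer: AAATATTGTCGTAC. This occurs on the top strand at positions 29–42.
The product runs from position 1 to position 42, so its length is 42 − 1 + 1 = 42 bp.

42 bp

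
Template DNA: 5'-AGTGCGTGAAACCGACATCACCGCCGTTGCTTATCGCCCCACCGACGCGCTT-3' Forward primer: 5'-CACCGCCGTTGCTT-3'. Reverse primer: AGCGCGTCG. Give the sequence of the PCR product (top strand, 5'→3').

The forward primer matches the template at positions 19–32.
The reverse primer's reverse complement is CGACGCGCT, which matches the template at positions 43–51.
The product is the template from position 19 through 51 (33 bp).

5'-CACCGCCGTTGCTTATCGCCCCACCGACGCGCT-3'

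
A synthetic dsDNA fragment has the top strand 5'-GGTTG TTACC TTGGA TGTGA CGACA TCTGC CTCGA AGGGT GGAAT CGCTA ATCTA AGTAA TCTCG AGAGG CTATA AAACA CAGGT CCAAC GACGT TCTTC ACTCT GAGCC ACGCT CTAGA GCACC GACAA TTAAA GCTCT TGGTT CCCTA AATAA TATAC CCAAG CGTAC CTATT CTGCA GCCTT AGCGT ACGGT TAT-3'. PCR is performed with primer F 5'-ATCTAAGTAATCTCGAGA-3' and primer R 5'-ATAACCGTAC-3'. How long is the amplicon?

The forward primer matches the template at positions 51–68.
Taking the reverse complement of ATAACCGTAC gives GTACGGTTAT, found at positions 189–198 on the template; the primer anneals here to the top strand with its 3' end pointing upstream.
The product runs from position 51 to position 198, so its length is 198 − 51 + 1 = 148 bp.

148 bp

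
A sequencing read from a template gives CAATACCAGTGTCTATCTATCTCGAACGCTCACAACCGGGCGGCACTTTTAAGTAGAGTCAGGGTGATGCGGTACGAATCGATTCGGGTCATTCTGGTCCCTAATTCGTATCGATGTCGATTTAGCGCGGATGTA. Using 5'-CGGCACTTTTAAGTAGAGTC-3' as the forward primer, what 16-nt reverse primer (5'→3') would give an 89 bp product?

The forward primer binds at positions 41–60, so an 89 bp product ends at position 41 + 89 − 1 = 129.
The reverse primer anneals to the top strand over positions 114–129, i.e. to ATGTCGATTTAGCGCG.
Its sequence written 5'→3' is the reverse complement: CGCGCTAAATCGACAT.

5'-CGCGCTAAATCGACAT-3'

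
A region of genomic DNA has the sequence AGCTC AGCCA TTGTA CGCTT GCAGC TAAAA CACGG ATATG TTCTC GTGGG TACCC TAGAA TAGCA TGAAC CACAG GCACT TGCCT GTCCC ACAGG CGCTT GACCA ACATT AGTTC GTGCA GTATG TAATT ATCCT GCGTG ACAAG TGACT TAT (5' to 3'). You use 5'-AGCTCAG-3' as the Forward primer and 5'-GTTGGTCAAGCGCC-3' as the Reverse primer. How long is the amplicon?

107 bp

Scanning the template, AGCTCAG occurs at positions 1–7; this primer anneals to the bottom strand there with its 3' end pointing downstream.
Reverse complement of the reverse primer: GGCGCTTGACCAAC. This occurs on the top strand at positions 94–107.
Amplicon spans positions 1–107: 107 bp.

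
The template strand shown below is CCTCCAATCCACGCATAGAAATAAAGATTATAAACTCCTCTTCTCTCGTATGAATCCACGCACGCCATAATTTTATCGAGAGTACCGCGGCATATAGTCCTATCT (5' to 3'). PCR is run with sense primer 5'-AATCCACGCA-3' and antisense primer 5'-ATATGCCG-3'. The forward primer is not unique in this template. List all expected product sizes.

The forward primer AATCCACGCA matches the top strand at positions 6–15, 53–62.
The reverse primer's reverse complement is CGGCATAT, matching at positions 88–95.
Each forward site pairs with the reverse site to give a product ending at position 95: sizes 90, 43 bp.

90 bp, 43 bp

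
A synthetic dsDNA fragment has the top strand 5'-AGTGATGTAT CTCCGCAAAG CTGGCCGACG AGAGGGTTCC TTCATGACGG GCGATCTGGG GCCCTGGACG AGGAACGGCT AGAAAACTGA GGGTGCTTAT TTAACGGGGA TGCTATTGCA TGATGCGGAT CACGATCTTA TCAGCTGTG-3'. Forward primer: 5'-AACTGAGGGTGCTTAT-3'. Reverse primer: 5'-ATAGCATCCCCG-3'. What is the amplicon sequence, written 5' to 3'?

Forward primer AACTGAGGGTGCTTAT is found on the top strand at positions 85–100.
Reverse complement of the reverse primer: CGGGGATGCTAT. This occurs on the top strand at positions 105–116.
The product is the template from position 85 through 116 (32 bp).

5'-AACTGAGGGTGCTTATTTAACGGGGATGCTAT-3'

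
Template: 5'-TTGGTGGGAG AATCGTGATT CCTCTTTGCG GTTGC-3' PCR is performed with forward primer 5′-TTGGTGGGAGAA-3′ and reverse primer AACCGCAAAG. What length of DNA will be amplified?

Forward primer TTGGTGGGAGAA is found on the top strand at positions 1–12.
Taking the reverse complement of AACCGCAAAG gives CTTTGCGGTT, found at positions 24–33 on the template; the primer anneals here to the top strand with its 3' end pointing upstream.
The product runs from position 1 to position 33, so its length is 33 − 1 + 1 = 33 bp.

33 bp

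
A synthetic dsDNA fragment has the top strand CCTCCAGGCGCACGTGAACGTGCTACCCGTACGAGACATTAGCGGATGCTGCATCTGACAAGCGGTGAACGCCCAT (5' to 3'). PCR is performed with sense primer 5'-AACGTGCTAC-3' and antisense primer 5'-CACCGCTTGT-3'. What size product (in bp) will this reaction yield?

Forward primer AACGTGCTAC is found on the top strand at positions 17–26.
The reverse primer's reverse complement is ACAAGCGGTG, which matches the template at positions 58–67.
Product length = (reverse-primer end) − (forward-primer start) + 1 = 67 − 17 + 1 = 51 bp.

51 bp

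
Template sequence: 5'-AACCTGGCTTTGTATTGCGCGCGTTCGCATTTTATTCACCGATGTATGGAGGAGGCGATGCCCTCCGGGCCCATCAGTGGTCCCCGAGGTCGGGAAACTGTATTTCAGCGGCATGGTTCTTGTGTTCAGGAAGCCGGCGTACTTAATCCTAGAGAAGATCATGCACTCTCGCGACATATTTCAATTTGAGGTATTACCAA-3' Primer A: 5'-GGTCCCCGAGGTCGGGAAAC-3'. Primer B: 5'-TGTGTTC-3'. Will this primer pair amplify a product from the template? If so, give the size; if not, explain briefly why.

Primer A (GGTCCCCGAGGTCGGGAAAC) matches the top strand at positions 79–98 (3' end points downstream).
Primer B (TGTGTTC) also matches the top strand directly, at positions 121–127 — its reverse complement GAACACA is not present.
Both primers anneal to the bottom strand with 3' ends pointing the same way, so neither can prime synthesis back toward the other.

No product — both primers anneal to the same strand and extend in the same direction.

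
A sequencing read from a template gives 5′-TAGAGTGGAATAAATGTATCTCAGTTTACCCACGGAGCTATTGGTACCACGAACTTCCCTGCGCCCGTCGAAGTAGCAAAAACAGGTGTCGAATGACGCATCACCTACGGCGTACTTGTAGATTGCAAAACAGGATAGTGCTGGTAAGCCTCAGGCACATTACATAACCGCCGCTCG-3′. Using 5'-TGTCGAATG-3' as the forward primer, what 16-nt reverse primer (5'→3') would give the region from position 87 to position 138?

5'-CTATCCTGTTTTGCAA-3'

The product's 3' end on the top strand is position 138.
The reverse primer anneals to the top strand over positions 123–138, i.e. to TTGCAAAACAGGATAG.
Its sequence written 5'→3' is the reverse complement: CTATCCTGTTTTGCAA.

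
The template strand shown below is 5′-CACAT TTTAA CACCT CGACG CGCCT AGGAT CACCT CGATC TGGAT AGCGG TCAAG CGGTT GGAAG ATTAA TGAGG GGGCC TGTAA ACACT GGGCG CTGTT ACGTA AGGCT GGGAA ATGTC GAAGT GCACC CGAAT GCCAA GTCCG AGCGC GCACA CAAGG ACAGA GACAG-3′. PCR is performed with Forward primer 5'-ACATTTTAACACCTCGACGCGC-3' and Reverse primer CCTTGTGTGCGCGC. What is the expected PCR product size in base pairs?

Scanning the template, ACATTTTAACACCTCGACGCGC occurs at positions 2–23; this primer anneals to the bottom strand there with its 3' end pointing downstream.
Taking the reverse complement of CCTTGTGTGCGCGC gives GCGCGCACACAAGG, found at positions 147–160 on the template; the primer anneals here to the top strand with its 3' end pointing upstream.
Product length = (reverse-primer end) − (forward-primer start) + 1 = 160 − 2 + 1 = 159 bp.

159 bp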